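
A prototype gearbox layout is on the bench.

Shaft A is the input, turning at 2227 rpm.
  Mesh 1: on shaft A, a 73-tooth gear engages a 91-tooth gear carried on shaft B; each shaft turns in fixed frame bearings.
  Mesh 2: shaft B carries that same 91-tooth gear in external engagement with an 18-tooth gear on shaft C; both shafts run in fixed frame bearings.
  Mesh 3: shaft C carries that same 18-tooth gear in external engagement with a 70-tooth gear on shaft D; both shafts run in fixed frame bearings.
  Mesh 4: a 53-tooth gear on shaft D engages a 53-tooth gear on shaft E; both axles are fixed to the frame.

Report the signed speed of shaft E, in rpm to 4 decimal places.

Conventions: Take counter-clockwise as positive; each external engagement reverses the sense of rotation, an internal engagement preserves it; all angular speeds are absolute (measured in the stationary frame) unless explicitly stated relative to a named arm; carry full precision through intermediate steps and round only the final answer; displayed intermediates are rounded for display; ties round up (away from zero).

class = fixed-axis compound train [4 meshes; 4 ratios multiply, 4 sense flips]
mesh 1 [73T→91T]: ω = 2227.0000×73/91 = 1786.4945 rpm, sense flips to −
mesh 2 [91T→18T]: ω = 1786.4945×91/18 = 9031.7222 rpm, sense flips to +
mesh 3 [18T→70T]: ω = 9031.7222×18/70 = 2322.4429 rpm, sense flips to −
mesh 4 [53T→53T]: ω = 2322.4429×53/53 = 2322.4429 rpm, sense flips to +
signed output speed = +2322.4429 rpm

+2322.4429 rpm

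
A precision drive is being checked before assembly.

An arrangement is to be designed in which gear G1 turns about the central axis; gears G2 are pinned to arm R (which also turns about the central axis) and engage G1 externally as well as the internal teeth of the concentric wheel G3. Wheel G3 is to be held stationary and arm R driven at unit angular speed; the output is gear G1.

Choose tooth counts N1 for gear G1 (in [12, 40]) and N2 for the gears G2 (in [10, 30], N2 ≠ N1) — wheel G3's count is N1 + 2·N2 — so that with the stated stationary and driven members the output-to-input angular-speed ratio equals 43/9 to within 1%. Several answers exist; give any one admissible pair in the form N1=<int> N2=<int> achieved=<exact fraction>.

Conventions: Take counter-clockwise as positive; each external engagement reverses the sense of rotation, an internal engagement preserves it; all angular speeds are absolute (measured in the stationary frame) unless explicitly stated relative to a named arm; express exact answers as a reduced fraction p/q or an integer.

design class (target 43/9): planetary set
Willis with ω_ring = 0: ω_sun/ω_arm = (N1+N3)/N1; set equal to 43/9  ⇒  N3/N1 = 43/9 − 1 = 34/9
N3 = N1 + 2·N2  ⇒  N2/N1 = (N3/N1 − 1)/2 = (34/9 − 1)/2 = 25/18
smallest multiple with N1 ≥ 12 and N2 ≥ 10: k = 1  ⇒  N1 = 1·18 = 18, N2 = 1·25 = 25 (N1 ≤ 40, N2 ≤ 30, N2 ≠ N1 ✓), N3 = 18 + 2·25 = 68
check: (N1+N3)/N1 with N1 = 18, N3 = 68 gives 43/9; |achieved − target| = 0 ≤ 43/900 ✓

N1=18 N2=25 achieved=43/9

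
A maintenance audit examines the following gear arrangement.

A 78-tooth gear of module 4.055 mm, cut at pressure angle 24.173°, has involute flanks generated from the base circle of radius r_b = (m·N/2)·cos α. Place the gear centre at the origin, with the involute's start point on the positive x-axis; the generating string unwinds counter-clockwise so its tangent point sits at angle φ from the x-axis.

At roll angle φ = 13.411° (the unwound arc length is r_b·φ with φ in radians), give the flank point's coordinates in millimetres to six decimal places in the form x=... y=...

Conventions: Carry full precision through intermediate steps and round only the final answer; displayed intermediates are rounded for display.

single-mesh involute tooth geometry (78T wheel at module 4.055)
pitch radius r_p = m·N/2 = 4.055·78/2 = 158.145000
base radius r_b = r_p·cos α = 158.145000·cos 24.173° = 144.277769
roll angle φ = 13.411° = 0.23406611 rad
x = r_b·(cos φ + φ·sin φ) = 148.176069
y = r_b·(sin φ − φ·cos φ) = 0.613356

x=148.176069 y=0.613356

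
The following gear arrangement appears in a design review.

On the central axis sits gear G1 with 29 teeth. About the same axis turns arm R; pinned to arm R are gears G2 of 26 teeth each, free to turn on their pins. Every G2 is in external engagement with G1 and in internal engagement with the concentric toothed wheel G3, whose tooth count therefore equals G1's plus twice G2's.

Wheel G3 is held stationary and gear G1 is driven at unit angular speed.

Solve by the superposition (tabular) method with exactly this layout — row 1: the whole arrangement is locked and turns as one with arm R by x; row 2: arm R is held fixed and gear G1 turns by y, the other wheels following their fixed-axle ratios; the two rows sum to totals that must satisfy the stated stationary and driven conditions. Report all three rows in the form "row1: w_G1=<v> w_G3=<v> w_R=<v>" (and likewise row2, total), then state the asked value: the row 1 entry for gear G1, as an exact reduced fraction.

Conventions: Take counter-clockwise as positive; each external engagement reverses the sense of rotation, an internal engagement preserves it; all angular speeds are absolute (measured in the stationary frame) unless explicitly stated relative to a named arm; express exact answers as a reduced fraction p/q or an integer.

planetary set (29T centre, 26T on arm, 81T internal) — Willis relation
row 1 — lock + rotate with arm: ω_sun = ω_ring = ω_arm = x
superposition row 2 [arm held]: sun y, ring −(29/81)·y, arm 0
boundary: total ω_ring = x − (29/81)·y = 0 and total ω_sun = x + y = 1  ⇒  y = 81/110, x = 29/110
row 2 ring = −(29/81)·81/110 = -29/110
totals (row 1 + row 2): sun 29/110 + 81/110 = 1, ring 29/110 + (-29/110) = 0, arm 29/110 + 0 = 29/110
asked cell (row1, sun) = 29/110

row1: w_G1=29/110 w_G3=29/110 w_R=29/110
row2: w_G1=81/110 w_G3=-29/110 w_R=0
total: w_G1=1 w_G3=0 w_R=29/110
asked value: 29/110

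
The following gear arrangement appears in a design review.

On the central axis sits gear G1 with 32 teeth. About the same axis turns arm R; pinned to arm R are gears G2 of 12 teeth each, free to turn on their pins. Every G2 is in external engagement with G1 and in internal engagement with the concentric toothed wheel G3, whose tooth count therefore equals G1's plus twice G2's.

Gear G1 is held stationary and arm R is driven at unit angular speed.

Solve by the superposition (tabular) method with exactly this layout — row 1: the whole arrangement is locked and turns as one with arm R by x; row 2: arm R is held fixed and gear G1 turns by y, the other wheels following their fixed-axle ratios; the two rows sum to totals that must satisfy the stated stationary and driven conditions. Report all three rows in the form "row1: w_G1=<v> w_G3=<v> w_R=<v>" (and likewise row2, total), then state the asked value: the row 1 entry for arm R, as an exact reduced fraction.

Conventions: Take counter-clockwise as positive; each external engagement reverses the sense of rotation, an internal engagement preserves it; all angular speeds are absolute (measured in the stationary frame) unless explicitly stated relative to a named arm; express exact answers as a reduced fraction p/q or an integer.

recognized (axles ride arm R): planetary set, 32/12/56 teeth
row 1: whole set turns with the arm by x
superposition row 2 [arm held]: sun y, ring −(32/56)·y, arm 0
boundary: total ω_sun = x + y = 0 and total ω_arm = x = 1  ⇒  y = -1, x = 1
row 2 ring = −(32/56)·(-1) = 4/7
totals (row 1 + row 2): sun 1 + (-1) = 0, ring 1 + 4/7 = 11/7, arm 1 + 0 = 1
asked cell (row1, arm) = 1

row1: w_G1=1 w_G3=1 w_R=1
row2: w_G1=-1 w_G3=4/7 w_R=0
total: w_G1=0 w_G3=11/7 w_R=1
asked value: 1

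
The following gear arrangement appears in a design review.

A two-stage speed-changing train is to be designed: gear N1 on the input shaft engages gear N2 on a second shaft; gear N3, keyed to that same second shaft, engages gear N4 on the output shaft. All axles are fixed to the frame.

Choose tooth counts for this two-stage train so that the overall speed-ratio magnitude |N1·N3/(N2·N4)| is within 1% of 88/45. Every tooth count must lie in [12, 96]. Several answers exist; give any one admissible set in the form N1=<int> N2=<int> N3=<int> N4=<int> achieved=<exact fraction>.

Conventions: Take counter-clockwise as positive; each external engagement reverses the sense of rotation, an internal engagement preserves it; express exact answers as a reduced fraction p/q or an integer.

2-stage fixed-axis compound train for ratio 88/45
target = 88/45 in lowest terms: an exact hit needs N1·N3 = k·88 and N2·N4 = k·45 for one integer k, every count in [12, 96]; additionally prefer no 1:1 stage (N1 ≠ N2, N3 ≠ N4)
k = 1…3: no 1:1-free in-range split of k·88 and k·45 into factor pairs; take k = 4
k = 4: N1·N3 = 352 = 16·22, N2·N4 = 180 = 12·15
achieved = 16·22/(12·15) = 88/45; |achieved − target| = 0 ≤ 22/1125 ✓

N1=16 N2=12 N3=22 N4=15 achieved=88/45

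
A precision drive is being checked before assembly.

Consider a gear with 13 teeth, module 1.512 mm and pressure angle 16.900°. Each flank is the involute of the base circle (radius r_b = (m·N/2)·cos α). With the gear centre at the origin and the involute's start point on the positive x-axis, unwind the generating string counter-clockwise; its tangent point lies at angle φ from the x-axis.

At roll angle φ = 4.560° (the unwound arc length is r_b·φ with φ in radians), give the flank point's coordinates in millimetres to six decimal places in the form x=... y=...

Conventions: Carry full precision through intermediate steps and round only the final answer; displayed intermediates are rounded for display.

x=9.433298 y=0.001579

topology: single-mesh involute geometry — m = 1.512, N = 13
pitch radius r_p = m·N/2 = 1.512·13/2 = 9.828000
base radius r_b = r_p·cos α = 9.828000·cos 16.900° = 9.403564
roll angle φ = 4.560° = 0.07958701 rad
x = r_b·(cos φ + φ·sin φ) = 9.433298
y = r_b·(sin φ − φ·cos φ) = 0.001579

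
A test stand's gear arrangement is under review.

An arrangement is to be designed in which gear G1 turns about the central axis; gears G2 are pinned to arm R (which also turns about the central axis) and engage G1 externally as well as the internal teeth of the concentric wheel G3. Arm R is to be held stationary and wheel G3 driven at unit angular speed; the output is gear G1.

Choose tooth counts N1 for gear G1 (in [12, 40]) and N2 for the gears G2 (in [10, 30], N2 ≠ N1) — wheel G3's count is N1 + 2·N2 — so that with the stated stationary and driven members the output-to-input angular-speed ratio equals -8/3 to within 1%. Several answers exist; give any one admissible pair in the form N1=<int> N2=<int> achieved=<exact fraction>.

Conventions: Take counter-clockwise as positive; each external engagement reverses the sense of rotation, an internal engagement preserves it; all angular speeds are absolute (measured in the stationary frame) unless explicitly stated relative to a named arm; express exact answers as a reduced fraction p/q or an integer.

N1=12 N2=10 achieved=-8/3

planetary set to be sized for -8/3 (Willis relation)
Willis with ω_arm = 0: ω_sun/ω_ring = −N3/N1; set equal to -8/3  ⇒  N3/N1 = −(-8/3) = 8/3
N3 = N1 + 2·N2  ⇒  N2/N1 = (N3/N1 − 1)/2 = (8/3 − 1)/2 = 5/6
smallest multiple with N1 ≥ 12 and N2 ≥ 10: k = 2  ⇒  N1 = 2·6 = 12, N2 = 2·5 = 10 (N1 ≤ 40, N2 ≤ 30, N2 ≠ N1 ✓), N3 = 12 + 2·10 = 32
check: −N3/N1 with N1 = 12, N3 = 32 gives -8/3; |achieved − target| = 0 ≤ 2/75 ✓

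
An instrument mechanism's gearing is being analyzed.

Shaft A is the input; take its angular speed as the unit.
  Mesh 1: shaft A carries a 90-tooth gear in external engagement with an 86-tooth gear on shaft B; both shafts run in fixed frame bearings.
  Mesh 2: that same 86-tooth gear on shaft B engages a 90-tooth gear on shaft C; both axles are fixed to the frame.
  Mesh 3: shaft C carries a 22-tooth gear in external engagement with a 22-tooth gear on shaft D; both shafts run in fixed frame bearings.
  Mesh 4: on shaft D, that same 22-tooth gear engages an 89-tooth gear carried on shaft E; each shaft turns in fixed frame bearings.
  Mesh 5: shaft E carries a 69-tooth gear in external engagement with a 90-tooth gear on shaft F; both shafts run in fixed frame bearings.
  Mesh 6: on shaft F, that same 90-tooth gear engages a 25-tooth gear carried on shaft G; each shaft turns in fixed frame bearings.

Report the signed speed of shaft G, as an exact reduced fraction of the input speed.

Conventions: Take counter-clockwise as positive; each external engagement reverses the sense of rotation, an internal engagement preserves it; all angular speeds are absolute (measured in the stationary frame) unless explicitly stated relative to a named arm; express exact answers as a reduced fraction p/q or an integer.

6-mesh fixed-axis compound train (all bearings frame-fixed)
mesh 1 [90T→86T]: |ω|/ω_in = 1×90/86 = 45/43, sense flips to −
mesh 2 [86T→90T]: |ω|/ω_in = (45/43)×86/90 = 1, sense flips to +
mesh 3 [22T→22T]: |ω|/ω_in = 1×22/22 = 1, sense flips to −
mesh 4 [22T→89T]: |ω|/ω_in = 1×22/89 = 22/89, sense flips to +
mesh 5 [69T→90T]: |ω|/ω_in = (22/89)×69/90 = 253/1335, sense flips to −
mesh 6 [90T→25T]: |ω|/ω_in = (253/1335)×90/25 = 1518/2225, sense flips to +
signed output speed (× input speed) = 1518/2225

1518/2225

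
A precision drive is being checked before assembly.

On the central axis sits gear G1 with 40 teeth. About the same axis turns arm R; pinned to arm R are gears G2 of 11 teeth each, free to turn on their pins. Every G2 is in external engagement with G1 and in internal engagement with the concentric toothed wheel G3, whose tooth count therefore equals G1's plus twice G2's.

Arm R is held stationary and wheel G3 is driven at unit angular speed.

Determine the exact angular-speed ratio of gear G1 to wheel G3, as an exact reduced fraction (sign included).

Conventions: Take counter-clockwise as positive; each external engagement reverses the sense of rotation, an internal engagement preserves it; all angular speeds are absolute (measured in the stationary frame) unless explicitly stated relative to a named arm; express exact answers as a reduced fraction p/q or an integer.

-31/20

class = planetary set [G3 = 40+2·11 = 62; Willis about the carrier]
ring teeth: 40 + 2·11 = 62
40(ω_sun−ω_arm) = −62(ω_ring−ω_arm),  ω_arm = 0, ω_ring = 1
ω_sun = 0 − (62/40)(1−0) = -31/20
ω_out/ω_in = -31/20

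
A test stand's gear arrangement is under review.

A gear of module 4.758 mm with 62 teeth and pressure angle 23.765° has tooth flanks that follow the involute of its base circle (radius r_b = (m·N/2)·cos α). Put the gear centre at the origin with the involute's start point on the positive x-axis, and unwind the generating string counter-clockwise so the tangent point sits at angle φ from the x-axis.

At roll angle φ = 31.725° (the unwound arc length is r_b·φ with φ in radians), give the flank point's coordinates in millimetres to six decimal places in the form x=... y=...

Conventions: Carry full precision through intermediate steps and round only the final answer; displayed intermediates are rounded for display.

x=154.125218 y=7.407077

class = single-mesh tooth geometry [base-circle involute, m = 4.758, 62T]
pitch radius r_p = m·N/2 = 4.758·62/2 = 147.498000
base radius r_b = r_p·cos α = 147.498000·cos 23.765° = 134.991056
roll angle φ = 31.725° = 0.55370571 rad
x = r_b·(cos φ + φ·sin φ) = 154.125218
y = r_b·(sin φ − φ·cos φ) = 7.407077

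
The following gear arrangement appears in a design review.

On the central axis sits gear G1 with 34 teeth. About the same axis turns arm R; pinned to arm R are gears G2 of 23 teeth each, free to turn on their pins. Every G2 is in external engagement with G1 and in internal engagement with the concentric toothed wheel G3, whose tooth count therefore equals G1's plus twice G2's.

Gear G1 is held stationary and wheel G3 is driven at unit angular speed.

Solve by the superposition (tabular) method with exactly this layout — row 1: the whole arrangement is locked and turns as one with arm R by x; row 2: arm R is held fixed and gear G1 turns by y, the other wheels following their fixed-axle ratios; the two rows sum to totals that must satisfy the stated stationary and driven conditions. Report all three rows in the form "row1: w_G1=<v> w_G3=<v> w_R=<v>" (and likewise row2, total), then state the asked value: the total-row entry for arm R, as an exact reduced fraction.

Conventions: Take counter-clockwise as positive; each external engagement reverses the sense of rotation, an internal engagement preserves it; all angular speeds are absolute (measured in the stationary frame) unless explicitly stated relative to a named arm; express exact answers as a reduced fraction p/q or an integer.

planetary set (34T centre, 23T on arm, 80T internal) — Willis relation
superposition row 1 [locked train]: every member turns x
superposition row 2 [arm held]: sun y, ring −(34/80)·y, arm 0
boundary: total ω_sun = x + y = 0 and total ω_ring = x − (34/80)·y = 1  ⇒  y = -40/57, x = 40/57
row 2 ring = −(34/80)·(-40/57) = 17/57
totals (row 1 + row 2): sun 40/57 + (-40/57) = 0, ring 40/57 + 17/57 = 1, arm 40/57 + 0 = 40/57
asked cell (total, arm) = 40/57

row1: w_G1=40/57 w_G3=40/57 w_R=40/57
row2: w_G1=-40/57 w_G3=17/57 w_R=0
total: w_G1=0 w_G3=1 w_R=40/57
asked value: 40/57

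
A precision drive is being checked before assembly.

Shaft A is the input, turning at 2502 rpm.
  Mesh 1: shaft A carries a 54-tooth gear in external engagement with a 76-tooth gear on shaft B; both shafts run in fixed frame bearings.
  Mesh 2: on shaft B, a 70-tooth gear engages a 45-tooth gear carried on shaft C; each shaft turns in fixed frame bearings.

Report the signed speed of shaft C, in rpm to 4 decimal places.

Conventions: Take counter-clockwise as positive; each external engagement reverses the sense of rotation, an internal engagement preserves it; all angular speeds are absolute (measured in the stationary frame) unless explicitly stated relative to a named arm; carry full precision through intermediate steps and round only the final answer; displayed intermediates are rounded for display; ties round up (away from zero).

recognized (3 fixed axles, 2 meshes): fixed-axis compound train
mesh 1 [54T→76T]: ω = 2502.0000×54/76 = 1777.7368 rpm, sense flips to −
mesh 2 [70T→45T]: ω = 1777.7368×70/45 = 2765.3684 rpm, sense flips to +
signed output speed = +2765.3684 rpm

+2765.3684 rpm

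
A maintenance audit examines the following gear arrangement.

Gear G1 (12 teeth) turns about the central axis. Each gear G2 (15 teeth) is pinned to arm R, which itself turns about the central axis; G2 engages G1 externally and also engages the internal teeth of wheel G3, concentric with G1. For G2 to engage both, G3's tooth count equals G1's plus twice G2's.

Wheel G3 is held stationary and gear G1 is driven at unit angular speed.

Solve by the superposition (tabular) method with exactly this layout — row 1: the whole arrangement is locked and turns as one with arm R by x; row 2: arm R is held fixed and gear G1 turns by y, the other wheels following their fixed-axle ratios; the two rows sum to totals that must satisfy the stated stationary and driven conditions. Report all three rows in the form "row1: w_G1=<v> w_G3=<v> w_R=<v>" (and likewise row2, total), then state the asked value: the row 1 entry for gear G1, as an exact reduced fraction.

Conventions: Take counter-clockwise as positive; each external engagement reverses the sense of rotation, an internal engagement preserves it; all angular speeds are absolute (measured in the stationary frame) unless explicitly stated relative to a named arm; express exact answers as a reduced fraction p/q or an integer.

row1: w_G1=2/9 w_G3=2/9 w_R=2/9
row2: w_G1=7/9 w_G3=-2/9 w_R=0
total: w_G1=1 w_G3=0 w_R=2/9
asked value: 2/9

recognized (axles ride arm R): planetary set, 12/15/42 teeth
row 1 — lock + rotate with arm: ω_sun = ω_ring = ω_arm = x
row 2 — arm fixed, fixed-axis ratios: sun y, ring −(12/42)·y, arm 0
boundary: total ω_ring = x − (12/42)·y = 0 and total ω_sun = x + y = 1  ⇒  y = 7/9, x = 2/9
row 2 ring = −(12/42)·7/9 = -2/9
totals (row 1 + row 2): sun 2/9 + 7/9 = 1, ring 2/9 + (-2/9) = 0, arm 2/9 + 0 = 2/9
asked cell (row1, sun) = 2/9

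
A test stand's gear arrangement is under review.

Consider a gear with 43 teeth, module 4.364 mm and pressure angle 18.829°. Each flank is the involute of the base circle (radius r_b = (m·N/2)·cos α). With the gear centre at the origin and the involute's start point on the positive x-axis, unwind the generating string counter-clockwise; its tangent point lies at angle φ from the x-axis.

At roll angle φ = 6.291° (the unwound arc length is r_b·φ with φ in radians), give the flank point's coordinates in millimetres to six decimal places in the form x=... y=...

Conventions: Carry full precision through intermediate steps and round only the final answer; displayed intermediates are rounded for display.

topology: single-mesh involute geometry — m = 4.364, N = 43
pitch radius r_p = m·N/2 = 4.364·43/2 = 93.826000
base radius r_b = r_p·cos α = 93.826000·cos 18.829° = 88.804998
roll angle φ = 6.291° = 0.10979866 rad
x = r_b·(cos φ + φ·sin φ) = 89.338691
y = r_b·(sin φ − φ·cos φ) = 0.039137

x=89.338691 y=0.039137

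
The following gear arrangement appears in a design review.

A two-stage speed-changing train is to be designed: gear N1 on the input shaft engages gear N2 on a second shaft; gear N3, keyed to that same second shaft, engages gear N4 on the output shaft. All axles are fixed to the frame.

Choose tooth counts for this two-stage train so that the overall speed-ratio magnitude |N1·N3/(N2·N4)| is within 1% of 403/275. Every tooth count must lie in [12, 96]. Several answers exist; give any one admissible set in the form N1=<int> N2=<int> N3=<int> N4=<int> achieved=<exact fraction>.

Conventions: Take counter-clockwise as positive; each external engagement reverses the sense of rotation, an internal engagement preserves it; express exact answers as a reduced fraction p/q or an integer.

2-stage fixed-axis compound train for ratio 403/275
target = 403/275 in lowest terms: an exact hit needs N1·N3 = k·403 and N2·N4 = k·275 for one integer k, every count in [12, 96]; additionally prefer no 1:1 stage (N1 ≠ N2, N3 ≠ N4)
k = 1: no 1:1-free in-range split of k·403 and k·275 into factor pairs; take k = 2
k = 2: N1·N3 = 806 = 13·62, N2·N4 = 550 = 22·25
achieved = 13·62/(22·25) = 403/275; |achieved − target| = 0 ≤ 403/27500 ✓

N1=13 N2=22 N3=62 N4=25 achieved=403/275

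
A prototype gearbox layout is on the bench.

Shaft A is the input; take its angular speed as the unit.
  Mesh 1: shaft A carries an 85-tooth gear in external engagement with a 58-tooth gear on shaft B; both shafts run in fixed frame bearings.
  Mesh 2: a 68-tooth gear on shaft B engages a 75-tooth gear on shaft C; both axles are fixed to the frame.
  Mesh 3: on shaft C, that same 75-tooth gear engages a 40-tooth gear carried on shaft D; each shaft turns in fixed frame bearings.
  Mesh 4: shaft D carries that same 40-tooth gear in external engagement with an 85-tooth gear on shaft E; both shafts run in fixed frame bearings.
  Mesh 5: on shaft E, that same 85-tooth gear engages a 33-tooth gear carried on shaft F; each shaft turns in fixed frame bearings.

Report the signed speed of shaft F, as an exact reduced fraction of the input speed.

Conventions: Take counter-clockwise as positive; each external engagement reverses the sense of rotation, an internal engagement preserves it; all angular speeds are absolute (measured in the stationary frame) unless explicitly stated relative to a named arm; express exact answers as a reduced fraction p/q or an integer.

-2890/957

5-mesh fixed-axis compound train (all bearings frame-fixed)
mesh 1 [85T→58T]: |ω|/ω_in = 1×85/58 = 85/58, sense flips to −
mesh 2 [68T→75T]: |ω|/ω_in = (85/58)×68/75 = 578/435, sense flips to +
mesh 3 [75T→40T]: |ω|/ω_in = (578/435)×75/40 = 289/116, sense flips to −
mesh 4 [40T→85T]: |ω|/ω_in = (289/116)×40/85 = 34/29, sense flips to +
mesh 5 [85T→33T]: |ω|/ω_in = (34/29)×85/33 = 2890/957, sense flips to −
signed output speed (× input speed) = -2890/957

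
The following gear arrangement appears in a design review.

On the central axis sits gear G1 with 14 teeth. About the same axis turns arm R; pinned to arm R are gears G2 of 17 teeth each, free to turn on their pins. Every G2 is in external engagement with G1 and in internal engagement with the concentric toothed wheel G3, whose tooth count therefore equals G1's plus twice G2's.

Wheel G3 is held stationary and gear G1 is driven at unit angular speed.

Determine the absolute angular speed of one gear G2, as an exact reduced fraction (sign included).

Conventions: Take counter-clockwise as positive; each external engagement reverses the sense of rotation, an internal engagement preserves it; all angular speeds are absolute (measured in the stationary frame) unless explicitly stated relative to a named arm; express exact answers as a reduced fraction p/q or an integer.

-7/17

class = planetary set [G3 = 14+2·17 = 48; Willis about the carrier]
ring teeth: 14 + 2·17 = 48
14(ω_sun−ω_arm) = −48(ω_ring−ω_arm),  ω_ring = 0, ω_sun = 1
14(1−ω_arm) = −48(0−ω_arm)  ⇒  62·ω_arm = 14  ⇒  ω_arm = 7/31
sun–planet mesh: 14·(1−7/31) = −17·(ω_p−ω_arm)  ⇒  ω_p−ω_arm = -336/527
ω_p = 7/31 − 336/527 = -7/17
exact speed ratio = -7/17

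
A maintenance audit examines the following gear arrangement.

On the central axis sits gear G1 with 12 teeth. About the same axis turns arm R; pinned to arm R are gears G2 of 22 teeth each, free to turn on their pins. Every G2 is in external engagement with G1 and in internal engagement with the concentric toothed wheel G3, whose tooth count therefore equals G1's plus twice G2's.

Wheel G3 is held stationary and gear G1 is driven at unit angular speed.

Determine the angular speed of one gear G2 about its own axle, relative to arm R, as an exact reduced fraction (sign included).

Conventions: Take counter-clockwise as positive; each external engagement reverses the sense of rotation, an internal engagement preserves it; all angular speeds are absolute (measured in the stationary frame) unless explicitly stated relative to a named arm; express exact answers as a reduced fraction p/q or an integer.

-84/187

planetary set (12T centre, 22T on arm, 56T internal) — Willis relation
ring teeth: 12 + 2·22 = 56
12(ω_sun−ω_arm) = −56(ω_ring−ω_arm),  ω_ring = 0, ω_sun = 1
12(1−ω_arm) = −56(0−ω_arm)  ⇒  68·ω_arm = 12  ⇒  ω_arm = 3/17
sun–planet mesh: 12·(1−3/17) = −22·(ω_p−ω_arm)  ⇒  ω_p−ω_arm = -84/187
exact speed ratio = -84/187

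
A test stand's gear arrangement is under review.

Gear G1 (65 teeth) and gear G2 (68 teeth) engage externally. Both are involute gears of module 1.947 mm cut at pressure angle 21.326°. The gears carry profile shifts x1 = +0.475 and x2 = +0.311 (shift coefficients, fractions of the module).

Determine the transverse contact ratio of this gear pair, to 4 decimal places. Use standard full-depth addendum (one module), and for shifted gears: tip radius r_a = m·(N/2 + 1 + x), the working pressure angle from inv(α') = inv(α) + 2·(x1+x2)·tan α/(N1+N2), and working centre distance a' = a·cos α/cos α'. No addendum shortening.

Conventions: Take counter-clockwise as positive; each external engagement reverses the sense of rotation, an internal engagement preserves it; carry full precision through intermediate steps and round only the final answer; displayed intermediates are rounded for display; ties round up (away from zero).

1.6517

recognized (one external pair, fixed centres): single-mesh tooth geometry, m = 1.947, N1 = 65, N2 = 68
base radii: r_b1 = 58.944655, r_b2 = 61.665178
tip radii: r_a1 = 66.149325, r_a2 = 68.750517
inv(α') = inv(21.326°) + 2·(+0.475+0.311)·tan α/(65+68) = 0.02281208  ⇒  α' = 22.92436°
a' = a·cos α / cos α' = 129.4755·cos 21.326°/cos 22.92436° = 130.952470
action lengths: √(r_a1²−r_b1²) = 30.021007, √(r_a2²−r_b2²) = 30.398017
base pitch p_b = π·m·cos α = 5.697849
CR = (30.021007 + 30.398017 − 130.952470·sin 22.92436°)/5.697849 = 1.651677
contact ratio ≈ 1.6517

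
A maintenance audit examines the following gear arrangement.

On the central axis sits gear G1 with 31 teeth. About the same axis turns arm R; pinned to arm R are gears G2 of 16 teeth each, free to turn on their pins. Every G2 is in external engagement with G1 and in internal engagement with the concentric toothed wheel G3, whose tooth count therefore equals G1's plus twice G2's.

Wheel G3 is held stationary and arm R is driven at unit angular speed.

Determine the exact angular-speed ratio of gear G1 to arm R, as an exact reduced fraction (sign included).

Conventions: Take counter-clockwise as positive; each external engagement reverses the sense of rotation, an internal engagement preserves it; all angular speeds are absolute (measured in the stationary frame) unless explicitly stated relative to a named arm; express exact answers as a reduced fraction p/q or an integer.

94/31

recognized (axles ride arm R): planetary set, 31/16/63 teeth
ring teeth: 31 + 2·16 = 63
31(ω_sun−ω_arm) = −63(ω_ring−ω_arm),  ω_ring = 0, ω_arm = 1
ω_sun = 1 − (63/31)(0−1) = 94/31
ω_out/ω_in = 94/31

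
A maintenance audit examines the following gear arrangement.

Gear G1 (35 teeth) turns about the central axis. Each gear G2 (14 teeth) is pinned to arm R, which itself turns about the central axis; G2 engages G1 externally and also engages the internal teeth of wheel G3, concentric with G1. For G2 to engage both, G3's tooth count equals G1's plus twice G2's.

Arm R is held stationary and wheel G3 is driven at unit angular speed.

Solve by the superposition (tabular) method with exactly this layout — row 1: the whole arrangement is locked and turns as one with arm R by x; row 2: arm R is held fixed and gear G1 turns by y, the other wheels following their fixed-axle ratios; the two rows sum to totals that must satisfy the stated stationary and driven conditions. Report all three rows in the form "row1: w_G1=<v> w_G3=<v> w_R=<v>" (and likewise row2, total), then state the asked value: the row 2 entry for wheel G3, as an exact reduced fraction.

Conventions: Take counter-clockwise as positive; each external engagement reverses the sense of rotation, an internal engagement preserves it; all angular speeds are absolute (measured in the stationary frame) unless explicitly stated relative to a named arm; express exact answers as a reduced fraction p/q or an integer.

row1: w_G1=0 w_G3=0 w_R=0
row2: w_G1=-9/5 w_G3=1 w_R=0
total: w_G1=-9/5 w_G3=1 w_R=0
asked value: 1

topology: planetary set — G1 35T / G2 14T / G3 63T, arm = carrier (Willis)
row 1 (train locked, turned with arm): all members turn x
row 2 — arm fixed, fixed-axis ratios: sun y, ring −(35/63)·y, arm 0
boundary: total ω_arm = x = 0 and total ω_ring = x − (35/63)·y = 1  ⇒  y = -9/5, x = 0
row 2 ring = −(35/63)·(-9/5) = 1
totals (row 1 + row 2): sun 0 + (-9/5) = -9/5, ring 0 + 1 = 1, arm 0 + 0 = 0
asked cell (row2, ring) = 1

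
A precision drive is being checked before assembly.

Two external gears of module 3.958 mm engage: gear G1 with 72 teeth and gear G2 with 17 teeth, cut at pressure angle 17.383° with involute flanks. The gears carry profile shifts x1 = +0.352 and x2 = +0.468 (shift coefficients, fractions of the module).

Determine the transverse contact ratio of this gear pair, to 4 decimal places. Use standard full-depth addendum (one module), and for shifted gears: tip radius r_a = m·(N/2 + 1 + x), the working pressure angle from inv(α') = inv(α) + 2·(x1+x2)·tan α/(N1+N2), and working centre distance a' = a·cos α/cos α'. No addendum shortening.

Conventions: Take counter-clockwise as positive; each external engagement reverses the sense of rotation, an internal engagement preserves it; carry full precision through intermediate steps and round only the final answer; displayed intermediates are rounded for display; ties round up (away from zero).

single-mesh involute tooth geometry (72T engaging 17T at module 3.958)
base radii: r_b1 = 135.980433, r_b2 = 32.106491
tip radii: r_a1 = 147.839216, r_a2 = 39.453344
inv(α') = inv(17.383°) + 2·(+0.352+0.468)·tan α/(72+17) = 0.01543326  ⇒  α' = 20.22596°
a' = a·cos α / cos α' = 176.1310·cos 17.383°/cos 20.22596° = 179.132884
action lengths: √(r_a1²−r_b1²) = 58.015134, √(r_a2²−r_b2²) = 22.929012
base pitch p_b = π·m·cos α = 11.866531
CR = (58.015134 + 22.929012 − 179.132884·sin 20.22596°)/11.866531 = 1.602299
contact ratio ≈ 1.6023

1.6023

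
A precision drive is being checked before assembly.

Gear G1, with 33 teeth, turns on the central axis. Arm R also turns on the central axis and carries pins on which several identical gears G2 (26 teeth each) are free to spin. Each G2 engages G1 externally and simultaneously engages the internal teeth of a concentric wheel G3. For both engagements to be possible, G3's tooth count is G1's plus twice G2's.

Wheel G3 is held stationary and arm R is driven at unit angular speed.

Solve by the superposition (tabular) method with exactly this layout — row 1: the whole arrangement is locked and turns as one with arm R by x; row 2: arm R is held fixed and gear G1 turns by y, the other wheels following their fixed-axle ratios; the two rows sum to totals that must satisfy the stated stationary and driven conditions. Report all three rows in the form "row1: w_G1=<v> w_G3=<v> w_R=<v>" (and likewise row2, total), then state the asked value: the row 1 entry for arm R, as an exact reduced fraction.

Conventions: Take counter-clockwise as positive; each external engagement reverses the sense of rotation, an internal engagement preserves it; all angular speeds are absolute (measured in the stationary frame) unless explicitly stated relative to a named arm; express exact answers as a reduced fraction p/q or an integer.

row1: w_G1=1 w_G3=1 w_R=1
row2: w_G1=85/33 w_G3=-1 w_R=0
total: w_G1=118/33 w_G3=0 w_R=1
asked value: 1

topology: planetary set — G1 33T / G2 26T / G3 85T, arm = carrier (Willis)
row 1 — lock + rotate with arm: ω_sun = ω_ring = ω_arm = x
superposition row 2 [arm held]: sun y, ring −(33/85)·y, arm 0
boundary: total ω_ring = x − (33/85)·y = 0 and total ω_arm = x = 1  ⇒  y = 85/33, x = 1
row 2 ring = −(33/85)·85/33 = -1
totals (row 1 + row 2): sun 1 + 85/33 = 118/33, ring 1 + (-1) = 0, arm 1 + 0 = 1
asked cell (row1, arm) = 1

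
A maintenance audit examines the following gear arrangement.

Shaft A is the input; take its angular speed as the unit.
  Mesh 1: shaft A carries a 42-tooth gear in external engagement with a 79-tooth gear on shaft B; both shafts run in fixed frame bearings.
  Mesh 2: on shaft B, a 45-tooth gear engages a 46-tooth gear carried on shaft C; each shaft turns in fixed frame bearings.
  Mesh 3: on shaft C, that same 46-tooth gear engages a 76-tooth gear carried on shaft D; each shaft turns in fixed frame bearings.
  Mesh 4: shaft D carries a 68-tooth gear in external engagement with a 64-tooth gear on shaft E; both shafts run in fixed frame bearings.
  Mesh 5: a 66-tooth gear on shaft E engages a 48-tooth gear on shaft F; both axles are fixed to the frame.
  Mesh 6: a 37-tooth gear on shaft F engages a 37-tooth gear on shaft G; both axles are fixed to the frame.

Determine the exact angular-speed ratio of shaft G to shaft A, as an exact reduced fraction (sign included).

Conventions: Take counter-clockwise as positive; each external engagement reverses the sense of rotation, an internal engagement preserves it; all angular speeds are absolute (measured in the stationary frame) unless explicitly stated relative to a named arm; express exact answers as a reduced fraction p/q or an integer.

class = fixed-axis compound train [6 meshes; 6 ratios multiply, 6 sense flips]
mesh 1 [42T→79T]: running ratio 42/79, sense −
mesh 2 [45T→46T]: running ratio 945/1817, sense +
mesh 3 [46T→76T]: running ratio 945/3002, sense −
mesh 4 [68T→64T]: running ratio 16065/48032, sense +
mesh 5 [66T→48T]: running ratio 176715/384256, sense −
mesh 6 [37T→37T]: running ratio 176715/384256, sense +
ω_out/ω_in = 176715/384256

176715/384256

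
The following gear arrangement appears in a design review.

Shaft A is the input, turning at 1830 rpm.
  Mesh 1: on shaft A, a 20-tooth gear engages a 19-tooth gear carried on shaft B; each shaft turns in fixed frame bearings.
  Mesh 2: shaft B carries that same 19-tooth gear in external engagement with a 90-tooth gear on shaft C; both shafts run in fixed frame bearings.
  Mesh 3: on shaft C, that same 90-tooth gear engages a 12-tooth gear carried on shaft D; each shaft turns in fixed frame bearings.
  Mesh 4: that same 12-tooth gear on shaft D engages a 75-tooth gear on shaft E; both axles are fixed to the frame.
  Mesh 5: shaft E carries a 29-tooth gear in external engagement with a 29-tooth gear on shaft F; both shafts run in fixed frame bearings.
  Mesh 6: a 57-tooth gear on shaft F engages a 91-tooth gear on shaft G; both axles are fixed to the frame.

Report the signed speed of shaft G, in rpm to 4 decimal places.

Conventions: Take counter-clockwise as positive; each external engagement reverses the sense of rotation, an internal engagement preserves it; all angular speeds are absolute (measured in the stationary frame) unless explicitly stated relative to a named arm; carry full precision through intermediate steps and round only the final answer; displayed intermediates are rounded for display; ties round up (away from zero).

+305.6703 rpm

class = fixed-axis compound train [6 meshes; 6 ratios multiply, 6 sense flips]
mesh 1 [20T→19T]: ω = 1830.0000×20/19 = 1926.3158 rpm, sense flips to −
mesh 2 [19T→90T]: ω = 1926.3158×19/90 = 406.6667 rpm, sense flips to +
mesh 3 [90T→12T]: ω = 406.6667×90/12 = 3050.0000 rpm, sense flips to −
mesh 4 [12T→75T]: ω = 3050.0000×12/75 = 488.0000 rpm, sense flips to +
mesh 5 [29T→29T]: ω = 488.0000×29/29 = 488.0000 rpm, sense flips to −
mesh 6 [57T→91T]: ω = 488.0000×57/91 = 305.6703 rpm, sense flips to +
signed output speed = +305.6703 rpm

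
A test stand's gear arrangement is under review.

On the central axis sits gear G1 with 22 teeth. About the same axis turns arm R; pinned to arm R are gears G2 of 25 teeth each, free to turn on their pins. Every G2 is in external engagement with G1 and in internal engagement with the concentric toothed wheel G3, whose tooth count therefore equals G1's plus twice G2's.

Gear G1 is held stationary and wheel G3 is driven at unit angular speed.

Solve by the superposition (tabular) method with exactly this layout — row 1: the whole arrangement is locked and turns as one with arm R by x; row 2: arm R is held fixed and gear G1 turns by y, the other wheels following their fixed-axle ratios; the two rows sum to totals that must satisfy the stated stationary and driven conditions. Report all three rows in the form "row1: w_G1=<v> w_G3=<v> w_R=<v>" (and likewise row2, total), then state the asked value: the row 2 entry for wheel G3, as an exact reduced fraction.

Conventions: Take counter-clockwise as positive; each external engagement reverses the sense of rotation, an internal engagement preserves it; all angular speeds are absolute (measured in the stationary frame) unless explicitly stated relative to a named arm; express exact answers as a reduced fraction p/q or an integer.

recognized (axles ride arm R): planetary set, 22/25/72 teeth
superposition row 1 [locked train]: every member turns x
row 2 (arm held, sun turns y): ω_ring = −(22/72)·y, ω_arm = 0
boundary: total ω_sun = x + y = 0 and total ω_ring = x − (22/72)·y = 1  ⇒  y = -36/47, x = 36/47
row 2 ring = −(22/72)·(-36/47) = 11/47
totals (row 1 + row 2): sun 36/47 + (-36/47) = 0, ring 36/47 + 11/47 = 1, arm 36/47 + 0 = 36/47
asked cell (row2, ring) = 11/47

row1: w_G1=36/47 w_G3=36/47 w_R=36/47
row2: w_G1=-36/47 w_G3=11/47 w_R=0
total: w_G1=0 w_G3=1 w_R=36/47
asked value: 11/47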